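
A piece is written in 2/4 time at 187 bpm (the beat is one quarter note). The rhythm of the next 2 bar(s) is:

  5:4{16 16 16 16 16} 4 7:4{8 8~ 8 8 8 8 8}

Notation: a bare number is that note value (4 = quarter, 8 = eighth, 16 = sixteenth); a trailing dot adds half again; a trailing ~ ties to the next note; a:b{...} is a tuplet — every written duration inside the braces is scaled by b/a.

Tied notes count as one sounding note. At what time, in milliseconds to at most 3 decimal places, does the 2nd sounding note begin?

1. 0.0ms @ 0 + 64.171ms (1/5)
2. 64.171ms @ 1/5 + 64.171ms (1/5)
3. 128.342ms @ 2/5 + 64.171ms (1/5)
4. 192.513ms @ 3/5 + 64.171ms (1/5)
5. 256.684ms @ 4/5 + 64.171ms (1/5)
6. 320.856ms @ 1 + 320.856ms (1)
7. 641.711ms @ 2 + 91.673ms (2/7)
8. 733.384ms @ 16/7 + 183.346ms (4/7)
9. 916.73ms @ 20/7 + 91.673ms (2/7)
10. 1008.403ms @ 22/7 + 91.673ms (2/7)
11. 1100.076ms @ 24/7 + 91.673ms (2/7)
12. 1191.749ms @ 26/7 + 91.673ms (2/7)

note 2 onset = 1/5b = 64.171ms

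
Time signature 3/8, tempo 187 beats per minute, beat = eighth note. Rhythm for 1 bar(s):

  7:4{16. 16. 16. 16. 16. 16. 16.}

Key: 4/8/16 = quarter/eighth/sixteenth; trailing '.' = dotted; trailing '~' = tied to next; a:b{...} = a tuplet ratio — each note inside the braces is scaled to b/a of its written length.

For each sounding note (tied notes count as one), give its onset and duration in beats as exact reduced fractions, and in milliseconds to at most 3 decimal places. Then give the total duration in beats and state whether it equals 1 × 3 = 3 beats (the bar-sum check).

1) 0.0ms=0b +137.51ms=3/7b
2) 137.51ms=3/7b +137.51ms=3/7b
3) 275.019ms=6/7b +137.51ms=3/7b
4) 412.529ms=9/7b +137.51ms=3/7b
5) 550.038ms=12/7b +137.51ms=3/7b
6) 687.548ms=15/7b +137.51ms=3/7b
7) 825.057ms=18/7b +137.51ms=3/7b
Σ=3b of 3 (187bpm 3/8) — PASS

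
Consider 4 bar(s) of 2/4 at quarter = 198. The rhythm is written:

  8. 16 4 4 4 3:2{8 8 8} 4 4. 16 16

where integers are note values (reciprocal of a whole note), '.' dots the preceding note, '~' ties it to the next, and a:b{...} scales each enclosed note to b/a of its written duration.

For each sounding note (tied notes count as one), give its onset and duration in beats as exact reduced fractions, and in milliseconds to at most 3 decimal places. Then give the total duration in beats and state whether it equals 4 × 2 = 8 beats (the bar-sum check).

1) 0.0ms=0b +227.273ms=3/4b
2) 227.273ms=3/4b +75.758ms=1/4b
3) 303.03ms=1b +303.03ms=1b
4) 606.061ms=2b +303.03ms=1b
5) 909.091ms=3b +303.03ms=1b
6) 1212.121ms=4b +101.01ms=1/3b
7) 1313.131ms=13/3b +101.01ms=1/3b
8) 1414.141ms=14/3b +101.01ms=1/3b
9) 1515.152ms=5b +303.03ms=1b
10) 1818.182ms=6b +454.545ms=3/2b
11) 2272.727ms=15/2b +75.758ms=1/4b
12) 2348.485ms=31/4b +75.758ms=1/4b
Σ=8b of 8 (198bpm 2/4) — PASS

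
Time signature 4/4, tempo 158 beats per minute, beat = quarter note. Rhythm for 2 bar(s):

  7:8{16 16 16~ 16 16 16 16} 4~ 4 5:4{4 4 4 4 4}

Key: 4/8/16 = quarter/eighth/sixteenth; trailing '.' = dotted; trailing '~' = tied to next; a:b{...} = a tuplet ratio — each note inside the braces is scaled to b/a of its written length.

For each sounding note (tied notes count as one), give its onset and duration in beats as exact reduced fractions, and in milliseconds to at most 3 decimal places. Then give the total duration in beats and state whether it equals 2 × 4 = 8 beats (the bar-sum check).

1) 0.0ms=0b +108.499ms=2/7b
2) 108.499ms=2/7b +108.499ms=2/7b
3) 216.998ms=4/7b +216.998ms=4/7b
4) 433.996ms=8/7b +108.499ms=2/7b
5) 542.495ms=10/7b +108.499ms=2/7b
6) 650.995ms=12/7b +108.499ms=2/7b
7) 759.494ms=2b +759.494ms=2b
8) 1518.987ms=4b +303.797ms=4/5b
9) 1822.785ms=24/5b +303.797ms=4/5b
10) 2126.582ms=28/5b +303.797ms=4/5b
11) 2430.38ms=32/5b +303.797ms=4/5b
12) 2734.177ms=36/5b +303.797ms=4/5b
Σ=8b of 8 (158bpm 4/4) — PASS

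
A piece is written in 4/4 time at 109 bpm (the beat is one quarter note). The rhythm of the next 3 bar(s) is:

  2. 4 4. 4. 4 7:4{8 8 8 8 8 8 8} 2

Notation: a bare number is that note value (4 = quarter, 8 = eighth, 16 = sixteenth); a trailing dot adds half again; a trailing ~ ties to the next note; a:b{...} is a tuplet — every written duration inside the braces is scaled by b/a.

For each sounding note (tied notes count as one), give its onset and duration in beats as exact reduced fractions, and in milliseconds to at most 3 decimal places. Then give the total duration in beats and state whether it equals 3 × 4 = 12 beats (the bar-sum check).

1) 0.0ms=0b +1651.376ms=3b
2) 1651.376ms=3b +550.459ms=1b
3) 2201.835ms=4b +825.688ms=3/2b
4) 3027.523ms=11/2b +825.688ms=3/2b
5) 3853.211ms=7b +550.459ms=1b
6) 4403.67ms=8b +157.274ms=2/7b
7) 4560.944ms=58/7b +157.274ms=2/7b
8) 4718.218ms=60/7b +157.274ms=2/7b
9) 4875.491ms=62/7b +157.274ms=2/7b
10) 5032.765ms=64/7b +157.274ms=2/7b
11) 5190.039ms=66/7b +157.274ms=2/7b
12) 5347.313ms=68/7b +157.274ms=2/7b
13) 5504.587ms=10b +1100.917ms=2b
Σ=12b of 12 (109bpm 4/4) — PASS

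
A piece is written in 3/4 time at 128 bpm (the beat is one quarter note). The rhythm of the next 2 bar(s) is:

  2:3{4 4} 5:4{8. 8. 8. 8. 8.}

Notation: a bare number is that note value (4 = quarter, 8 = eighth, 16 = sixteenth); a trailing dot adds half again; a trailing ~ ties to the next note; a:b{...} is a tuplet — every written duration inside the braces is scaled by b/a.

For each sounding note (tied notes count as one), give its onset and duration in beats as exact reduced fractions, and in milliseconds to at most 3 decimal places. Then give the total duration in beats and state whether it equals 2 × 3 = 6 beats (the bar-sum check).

1) 0.0ms=0b +703.125ms=3/2b
2) 703.125ms=3/2b +703.125ms=3/2b
3) 1406.25ms=3b +281.25ms=3/5b
4) 1687.5ms=18/5b +281.25ms=3/5b
5) 1968.75ms=21/5b +281.25ms=3/5b
6) 2250.0ms=24/5b +281.25ms=3/5b
7) 2531.25ms=27/5b +281.25ms=3/5b
Σ=6b of 6 (128bpm 3/4) — PASS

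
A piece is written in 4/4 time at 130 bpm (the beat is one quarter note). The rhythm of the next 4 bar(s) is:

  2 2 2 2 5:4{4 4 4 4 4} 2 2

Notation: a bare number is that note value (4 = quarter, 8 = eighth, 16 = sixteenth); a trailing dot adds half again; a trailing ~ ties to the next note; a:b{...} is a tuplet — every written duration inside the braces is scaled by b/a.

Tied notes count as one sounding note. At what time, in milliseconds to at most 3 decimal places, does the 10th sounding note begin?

1. 0.0ms @ 0 + 923.077ms (2)
2. 923.077ms @ 2 + 923.077ms (2)
3. 1846.154ms @ 4 + 923.077ms (2)
4. 2769.231ms @ 6 + 923.077ms (2)
5. 3692.308ms @ 8 + 369.231ms (4/5)
6. 4061.538ms @ 44/5 + 369.231ms (4/5)
7. 4430.769ms @ 48/5 + 369.231ms (4/5)
8. 4800.0ms @ 52/5 + 369.231ms (4/5)
9. 5169.231ms @ 56/5 + 369.231ms (4/5)
10. 5538.462ms @ 12 + 923.077ms (2)
11. 6461.538ms @ 14 + 923.077ms (2)

note 10 onset = 12b = 5538.462ms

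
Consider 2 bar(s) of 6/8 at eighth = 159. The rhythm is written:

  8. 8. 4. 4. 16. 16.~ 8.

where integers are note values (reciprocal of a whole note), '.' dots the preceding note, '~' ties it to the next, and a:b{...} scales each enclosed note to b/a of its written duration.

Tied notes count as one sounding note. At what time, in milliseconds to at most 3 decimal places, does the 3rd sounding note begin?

1. 0.0ms @ 0 + 566.038ms (3/2)
2. 566.038ms @ 3/2 + 566.038ms (3/2)
3. 1132.075ms @ 3 + 1132.075ms (3)
4. 2264.151ms @ 6 + 1132.075ms (3)
5. 3396.226ms @ 9 + 283.019ms (3/4)
6. 3679.245ms @ 39/4 + 849.057ms (9/4)

note 3 onset = 3b = 1132.075ms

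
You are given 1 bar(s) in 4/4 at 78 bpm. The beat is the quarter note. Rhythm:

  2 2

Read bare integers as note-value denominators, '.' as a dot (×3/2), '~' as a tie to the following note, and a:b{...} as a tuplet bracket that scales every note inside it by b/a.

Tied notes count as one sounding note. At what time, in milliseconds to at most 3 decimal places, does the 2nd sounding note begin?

note 2 onset = 2b = 1538.462ms

1. 0.0ms @ 0 + 1538.462ms (2)
2. 1538.462ms @ 2 + 1538.462ms (2)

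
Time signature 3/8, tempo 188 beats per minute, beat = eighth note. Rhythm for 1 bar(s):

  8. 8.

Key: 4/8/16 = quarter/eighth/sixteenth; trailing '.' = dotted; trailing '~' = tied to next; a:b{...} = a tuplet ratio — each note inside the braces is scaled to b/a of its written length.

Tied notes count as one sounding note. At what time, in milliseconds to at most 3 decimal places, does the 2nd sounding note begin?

1. 0.0ms @ 0 + 478.723ms (3/2)
2. 478.723ms @ 3/2 + 478.723ms (3/2)

note 2 onset = 3/2b = 478.723ms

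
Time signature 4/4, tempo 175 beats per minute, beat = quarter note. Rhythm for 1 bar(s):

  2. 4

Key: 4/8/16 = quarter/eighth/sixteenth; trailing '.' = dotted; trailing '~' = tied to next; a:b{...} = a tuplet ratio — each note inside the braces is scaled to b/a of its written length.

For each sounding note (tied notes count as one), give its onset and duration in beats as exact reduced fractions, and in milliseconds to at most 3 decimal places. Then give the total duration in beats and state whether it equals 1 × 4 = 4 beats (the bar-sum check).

1) 0.0ms=0b +1028.571ms=3b
2) 1028.571ms=3b +342.857ms=1b
Σ=4b of 4 (175bpm 4/4) — PASS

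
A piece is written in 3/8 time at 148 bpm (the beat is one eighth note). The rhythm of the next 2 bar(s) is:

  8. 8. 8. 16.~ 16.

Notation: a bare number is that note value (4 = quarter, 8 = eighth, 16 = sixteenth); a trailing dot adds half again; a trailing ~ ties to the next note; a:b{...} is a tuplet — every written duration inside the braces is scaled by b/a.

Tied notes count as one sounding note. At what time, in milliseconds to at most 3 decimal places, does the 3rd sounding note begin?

1. 0.0ms @ 0 + 608.108ms (3/2)
2. 608.108ms @ 3/2 + 608.108ms (3/2)
3. 1216.216ms @ 3 + 608.108ms (3/2)
4. 1824.324ms @ 9/2 + 608.108ms (3/2)

note 3 onset = 3b = 1216.216ms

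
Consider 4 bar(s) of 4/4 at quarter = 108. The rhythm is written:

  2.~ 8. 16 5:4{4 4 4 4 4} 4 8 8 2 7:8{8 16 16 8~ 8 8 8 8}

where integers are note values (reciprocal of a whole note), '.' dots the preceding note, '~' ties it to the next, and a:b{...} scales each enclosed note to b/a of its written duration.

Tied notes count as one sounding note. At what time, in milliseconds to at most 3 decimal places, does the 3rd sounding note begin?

note 3 onset = 4b = 2222.222ms

1. 0.0ms @ 0 + 2083.333ms (15/4)
2. 2083.333ms @ 15/4 + 138.889ms (1/4)
3. 2222.222ms @ 4 + 444.444ms (4/5)
4. 2666.667ms @ 24/5 + 444.444ms (4/5)
5. 3111.111ms @ 28/5 + 444.444ms (4/5)
6. 3555.556ms @ 32/5 + 444.444ms (4/5)
7. 4000.0ms @ 36/5 + 444.444ms (4/5)
8. 4444.444ms @ 8 + 555.556ms (1)
9. 5000.0ms @ 9 + 277.778ms (1/2)
10. 5277.778ms @ 19/2 + 277.778ms (1/2)
11. 5555.556ms @ 10 + 1111.111ms (2)
12. 6666.667ms @ 12 + 317.46ms (4/7)
13. 6984.127ms @ 88/7 + 158.73ms (2/7)
14. 7142.857ms @ 90/7 + 158.73ms (2/7)
15. 7301.587ms @ 92/7 + 634.921ms (8/7)
16. 7936.508ms @ 100/7 + 317.46ms (4/7)
17. 8253.968ms @ 104/7 + 317.46ms (4/7)
18. 8571.429ms @ 108/7 + 317.46ms (4/7)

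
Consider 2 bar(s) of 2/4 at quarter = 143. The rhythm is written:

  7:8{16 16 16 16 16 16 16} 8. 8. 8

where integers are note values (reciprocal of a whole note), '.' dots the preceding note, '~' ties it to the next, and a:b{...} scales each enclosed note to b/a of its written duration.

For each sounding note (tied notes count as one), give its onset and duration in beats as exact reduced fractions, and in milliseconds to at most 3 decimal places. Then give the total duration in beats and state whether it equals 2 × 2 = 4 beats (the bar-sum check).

1) 0.0ms=0b +119.88ms=2/7b
2) 119.88ms=2/7b +119.88ms=2/7b
3) 239.76ms=4/7b +119.88ms=2/7b
4) 359.64ms=6/7b +119.88ms=2/7b
5) 479.52ms=8/7b +119.88ms=2/7b
6) 599.401ms=10/7b +119.88ms=2/7b
7) 719.281ms=12/7b +119.88ms=2/7b
8) 839.161ms=2b +314.685ms=3/4b
9) 1153.846ms=11/4b +314.685ms=3/4b
10) 1468.531ms=7/2b +209.79ms=1/2b
Σ=4b of 4 (143bpm 2/4) — PASS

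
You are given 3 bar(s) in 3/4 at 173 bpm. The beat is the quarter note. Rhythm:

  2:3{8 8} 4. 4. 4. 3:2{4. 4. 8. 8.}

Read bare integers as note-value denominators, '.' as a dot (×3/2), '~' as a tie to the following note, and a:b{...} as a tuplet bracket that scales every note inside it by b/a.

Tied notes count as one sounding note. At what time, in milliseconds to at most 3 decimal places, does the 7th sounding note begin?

note 7 onset = 7b = 2427.746ms

1. 0.0ms @ 0 + 260.116ms (3/4)
2. 260.116ms @ 3/4 + 260.116ms (3/4)
3. 520.231ms @ 3/2 + 520.231ms (3/2)
4. 1040.462ms @ 3 + 520.231ms (3/2)
5. 1560.694ms @ 9/2 + 520.231ms (3/2)
6. 2080.925ms @ 6 + 346.821ms (1)
7. 2427.746ms @ 7 + 346.821ms (1)
8. 2774.566ms @ 8 + 173.41ms (1/2)
9. 2947.977ms @ 17/2 + 173.41ms (1/2)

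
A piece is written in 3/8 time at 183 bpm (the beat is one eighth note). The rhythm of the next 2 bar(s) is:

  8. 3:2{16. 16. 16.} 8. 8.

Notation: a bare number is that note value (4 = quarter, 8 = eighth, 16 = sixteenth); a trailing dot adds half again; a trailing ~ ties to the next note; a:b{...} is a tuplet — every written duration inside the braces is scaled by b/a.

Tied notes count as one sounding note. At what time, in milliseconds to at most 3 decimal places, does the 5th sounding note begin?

1. 0.0ms @ 0 + 491.803ms (3/2)
2. 491.803ms @ 3/2 + 163.934ms (1/2)
3. 655.738ms @ 2 + 163.934ms (1/2)
4. 819.672ms @ 5/2 + 163.934ms (1/2)
5. 983.607ms @ 3 + 491.803ms (3/2)
6. 1475.41ms @ 9/2 + 491.803ms (3/2)

note 5 onset = 3b = 983.607ms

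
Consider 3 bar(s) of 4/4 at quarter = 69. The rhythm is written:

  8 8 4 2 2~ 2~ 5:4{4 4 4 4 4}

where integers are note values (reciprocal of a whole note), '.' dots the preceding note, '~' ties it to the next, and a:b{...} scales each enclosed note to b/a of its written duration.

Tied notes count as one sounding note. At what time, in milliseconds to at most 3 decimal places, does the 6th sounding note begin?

1. 0.0ms @ 0 + 434.783ms (1/2)
2. 434.783ms @ 1/2 + 434.783ms (1/2)
3. 869.565ms @ 1 + 869.565ms (1)
4. 1739.13ms @ 2 + 1739.13ms (2)
5. 3478.261ms @ 4 + 4173.913ms (24/5)
6. 7652.174ms @ 44/5 + 695.652ms (4/5)
7. 8347.826ms @ 48/5 + 695.652ms (4/5)
8. 9043.478ms @ 52/5 + 695.652ms (4/5)
9. 9739.13ms @ 56/5 + 695.652ms (4/5)

note 6 onset = 44/5b = 7652.174ms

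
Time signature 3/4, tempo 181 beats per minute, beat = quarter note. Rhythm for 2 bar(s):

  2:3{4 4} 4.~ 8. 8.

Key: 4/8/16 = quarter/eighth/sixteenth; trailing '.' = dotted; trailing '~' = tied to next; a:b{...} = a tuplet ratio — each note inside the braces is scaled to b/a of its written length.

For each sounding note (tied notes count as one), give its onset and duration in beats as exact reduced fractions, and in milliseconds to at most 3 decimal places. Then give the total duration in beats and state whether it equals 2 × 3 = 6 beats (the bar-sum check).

1) 0.0ms=0b +497.238ms=3/2b
2) 497.238ms=3/2b +497.238ms=3/2b
3) 994.475ms=3b +745.856ms=9/4b
4) 1740.331ms=21/4b +248.619ms=3/4b
Σ=6b of 6 (181bpm 3/4) — PASS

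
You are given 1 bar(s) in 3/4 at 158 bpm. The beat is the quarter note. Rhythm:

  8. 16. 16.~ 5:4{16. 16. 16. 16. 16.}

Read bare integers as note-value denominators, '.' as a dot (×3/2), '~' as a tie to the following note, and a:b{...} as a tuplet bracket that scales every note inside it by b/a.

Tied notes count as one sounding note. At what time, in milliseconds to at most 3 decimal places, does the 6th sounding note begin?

1. 0.0ms @ 0 + 284.81ms (3/4)
2. 284.81ms @ 3/4 + 142.405ms (3/8)
3. 427.215ms @ 9/8 + 256.329ms (27/40)
4. 683.544ms @ 9/5 + 113.924ms (3/10)
5. 797.468ms @ 21/10 + 113.924ms (3/10)
6. 911.392ms @ 12/5 + 113.924ms (3/10)
7. 1025.316ms @ 27/10 + 113.924ms (3/10)

note 6 onset = 12/5b = 911.392ms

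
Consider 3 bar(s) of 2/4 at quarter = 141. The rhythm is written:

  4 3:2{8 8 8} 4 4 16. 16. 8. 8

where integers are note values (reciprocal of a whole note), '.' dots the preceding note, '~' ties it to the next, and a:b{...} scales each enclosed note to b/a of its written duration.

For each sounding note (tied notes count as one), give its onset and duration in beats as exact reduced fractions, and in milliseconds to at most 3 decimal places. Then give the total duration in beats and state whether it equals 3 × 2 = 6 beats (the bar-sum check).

1) 0.0ms=0b +425.532ms=1b
2) 425.532ms=1b +141.844ms=1/3b
3) 567.376ms=4/3b +141.844ms=1/3b
4) 709.22ms=5/3b +141.844ms=1/3b
5) 851.064ms=2b +425.532ms=1b
6) 1276.596ms=3b +425.532ms=1b
7) 1702.128ms=4b +159.574ms=3/8b
8) 1861.702ms=35/8b +159.574ms=3/8b
9) 2021.277ms=19/4b +319.149ms=3/4b
10) 2340.426ms=11/2b +212.766ms=1/2b
Σ=6b of 6 (141bpm 2/4) — PASS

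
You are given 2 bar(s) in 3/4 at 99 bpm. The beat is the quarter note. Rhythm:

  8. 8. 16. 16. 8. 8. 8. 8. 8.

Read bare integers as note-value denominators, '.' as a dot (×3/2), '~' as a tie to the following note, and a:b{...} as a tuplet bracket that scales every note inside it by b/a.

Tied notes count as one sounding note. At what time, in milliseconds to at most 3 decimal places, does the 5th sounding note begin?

note 5 onset = 9/4b = 1363.636ms

1. 0.0ms @ 0 + 454.545ms (3/4)
2. 454.545ms @ 3/4 + 454.545ms (3/4)
3. 909.091ms @ 3/2 + 227.273ms (3/8)
4. 1136.364ms @ 15/8 + 227.273ms (3/8)
5. 1363.636ms @ 9/4 + 454.545ms (3/4)
6. 1818.182ms @ 3 + 454.545ms (3/4)
7. 2272.727ms @ 15/4 + 454.545ms (3/4)
8. 2727.273ms @ 9/2 + 454.545ms (3/4)
9. 3181.818ms @ 21/4 + 454.545ms (3/4)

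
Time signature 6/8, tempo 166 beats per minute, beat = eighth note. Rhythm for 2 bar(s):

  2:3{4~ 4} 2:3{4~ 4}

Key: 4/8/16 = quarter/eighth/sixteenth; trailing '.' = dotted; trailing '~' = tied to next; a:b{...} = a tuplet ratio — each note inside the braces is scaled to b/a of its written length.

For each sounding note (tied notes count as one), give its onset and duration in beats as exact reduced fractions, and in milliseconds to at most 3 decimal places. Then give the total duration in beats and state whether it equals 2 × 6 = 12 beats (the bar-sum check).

1) 0.0ms=0b +2168.675ms=6b
2) 2168.675ms=6b +2168.675ms=6b
Σ=12b of 12 (166bpm 6/8) — PASS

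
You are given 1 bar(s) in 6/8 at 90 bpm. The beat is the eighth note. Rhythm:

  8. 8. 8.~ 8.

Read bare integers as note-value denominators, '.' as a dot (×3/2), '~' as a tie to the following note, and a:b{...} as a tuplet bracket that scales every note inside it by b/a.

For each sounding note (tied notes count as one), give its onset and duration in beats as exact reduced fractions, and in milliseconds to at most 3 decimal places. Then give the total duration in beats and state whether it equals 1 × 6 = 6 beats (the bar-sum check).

1) 0.0ms=0b +1000.0ms=3/2b
2) 1000.0ms=3/2b +1000.0ms=3/2b
3) 2000.0ms=3b +2000.0ms=3b
Σ=6b of 6 (90bpm 6/8) — PASS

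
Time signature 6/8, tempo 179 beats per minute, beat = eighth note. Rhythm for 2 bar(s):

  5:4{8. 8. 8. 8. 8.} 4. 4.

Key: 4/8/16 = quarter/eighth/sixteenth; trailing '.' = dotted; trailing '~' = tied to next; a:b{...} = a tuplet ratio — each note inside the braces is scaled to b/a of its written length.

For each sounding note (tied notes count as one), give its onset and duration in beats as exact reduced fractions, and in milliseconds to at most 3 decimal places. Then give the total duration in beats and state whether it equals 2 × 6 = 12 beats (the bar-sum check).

1) 0.0ms=0b +402.235ms=6/5b
2) 402.235ms=6/5b +402.235ms=6/5b
3) 804.469ms=12/5b +402.235ms=6/5b
4) 1206.704ms=18/5b +402.235ms=6/5b
5) 1608.939ms=24/5b +402.235ms=6/5b
6) 2011.173ms=6b +1005.587ms=3b
7) 3016.76ms=9b +1005.587ms=3b
Σ=12b of 12 (179bpm 6/8) — PASS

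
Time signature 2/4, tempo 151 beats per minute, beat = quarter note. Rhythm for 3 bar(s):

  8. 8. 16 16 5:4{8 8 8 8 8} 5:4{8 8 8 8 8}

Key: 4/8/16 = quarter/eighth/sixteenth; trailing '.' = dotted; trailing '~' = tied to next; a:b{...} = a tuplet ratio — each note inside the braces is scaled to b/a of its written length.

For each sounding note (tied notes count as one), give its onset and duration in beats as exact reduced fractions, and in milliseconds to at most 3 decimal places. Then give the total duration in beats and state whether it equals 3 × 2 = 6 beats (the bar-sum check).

1) 0.0ms=0b +298.013ms=3/4b
2) 298.013ms=3/4b +298.013ms=3/4b
3) 596.026ms=3/2b +99.338ms=1/4b
4) 695.364ms=7/4b +99.338ms=1/4b
5) 794.702ms=2b +158.94ms=2/5b
6) 953.642ms=12/5b +158.94ms=2/5b
7) 1112.583ms=14/5b +158.94ms=2/5b
8) 1271.523ms=16/5b +158.94ms=2/5b
9) 1430.464ms=18/5b +158.94ms=2/5b
10) 1589.404ms=4b +158.94ms=2/5b
11) 1748.344ms=22/5b +158.94ms=2/5b
12) 1907.285ms=24/5b +158.94ms=2/5b
13) 2066.225ms=26/5b +158.94ms=2/5b
14) 2225.166ms=28/5b +158.94ms=2/5b
Σ=6b of 6 (151bpm 2/4) — PASS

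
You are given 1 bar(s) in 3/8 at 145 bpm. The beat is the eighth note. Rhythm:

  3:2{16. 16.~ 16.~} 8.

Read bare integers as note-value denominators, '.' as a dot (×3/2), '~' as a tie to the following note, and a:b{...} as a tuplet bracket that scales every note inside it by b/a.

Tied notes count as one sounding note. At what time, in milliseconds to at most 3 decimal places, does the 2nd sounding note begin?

1. 0.0ms @ 0 + 206.897ms (1/2)
2. 206.897ms @ 1/2 + 1034.483ms (5/2)

note 2 onset = 1/2b = 206.897ms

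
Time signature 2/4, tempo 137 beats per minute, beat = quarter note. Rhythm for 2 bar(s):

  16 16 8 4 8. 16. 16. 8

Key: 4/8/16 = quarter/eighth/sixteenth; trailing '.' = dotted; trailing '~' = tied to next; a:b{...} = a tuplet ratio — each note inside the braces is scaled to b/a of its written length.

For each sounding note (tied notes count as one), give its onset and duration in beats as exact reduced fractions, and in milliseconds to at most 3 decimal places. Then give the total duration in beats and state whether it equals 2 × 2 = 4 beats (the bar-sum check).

1) 0.0ms=0b +109.489ms=1/4b
2) 109.489ms=1/4b +109.489ms=1/4b
3) 218.978ms=1/2b +218.978ms=1/2b
4) 437.956ms=1b +437.956ms=1b
5) 875.912ms=2b +328.467ms=3/4b
6) 1204.38ms=11/4b +164.234ms=3/8b
7) 1368.613ms=25/8b +164.234ms=3/8b
8) 1532.847ms=7/2b +218.978ms=1/2b
Σ=4b of 4 (137bpm 2/4) — PASS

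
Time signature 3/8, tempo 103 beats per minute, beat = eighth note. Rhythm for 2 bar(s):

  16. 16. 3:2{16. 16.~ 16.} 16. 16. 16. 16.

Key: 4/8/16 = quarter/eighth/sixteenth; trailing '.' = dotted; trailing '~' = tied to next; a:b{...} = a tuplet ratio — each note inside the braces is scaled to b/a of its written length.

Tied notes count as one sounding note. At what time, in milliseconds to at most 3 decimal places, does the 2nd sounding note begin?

1. 0.0ms @ 0 + 436.893ms (3/4)
2. 436.893ms @ 3/4 + 436.893ms (3/4)
3. 873.786ms @ 3/2 + 291.262ms (1/2)
4. 1165.049ms @ 2 + 582.524ms (1)
5. 1747.573ms @ 3 + 436.893ms (3/4)
6. 2184.466ms @ 15/4 + 436.893ms (3/4)
7. 2621.359ms @ 9/2 + 436.893ms (3/4)
8. 3058.252ms @ 21/4 + 436.893ms (3/4)

note 2 onset = 3/4b = 436.893ms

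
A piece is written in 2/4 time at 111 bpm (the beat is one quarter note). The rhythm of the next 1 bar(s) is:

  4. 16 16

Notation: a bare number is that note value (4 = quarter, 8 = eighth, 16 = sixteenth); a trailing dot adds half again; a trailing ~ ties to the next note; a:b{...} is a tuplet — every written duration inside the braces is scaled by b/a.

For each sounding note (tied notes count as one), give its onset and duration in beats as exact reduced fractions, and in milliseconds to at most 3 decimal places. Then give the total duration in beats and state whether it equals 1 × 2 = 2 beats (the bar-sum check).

1) 0.0ms=0b +810.811ms=3/2b
2) 810.811ms=3/2b +135.135ms=1/4b
3) 945.946ms=7/4b +135.135ms=1/4b
Σ=2b of 2 (111bpm 2/4) — PASS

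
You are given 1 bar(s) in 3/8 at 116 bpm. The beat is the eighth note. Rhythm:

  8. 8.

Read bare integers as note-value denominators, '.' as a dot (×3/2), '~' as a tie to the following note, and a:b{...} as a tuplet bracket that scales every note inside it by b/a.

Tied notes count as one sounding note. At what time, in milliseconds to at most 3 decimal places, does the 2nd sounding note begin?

1. 0.0ms @ 0 + 775.862ms (3/2)
2. 775.862ms @ 3/2 + 775.862ms (3/2)

note 2 onset = 3/2b = 775.862ms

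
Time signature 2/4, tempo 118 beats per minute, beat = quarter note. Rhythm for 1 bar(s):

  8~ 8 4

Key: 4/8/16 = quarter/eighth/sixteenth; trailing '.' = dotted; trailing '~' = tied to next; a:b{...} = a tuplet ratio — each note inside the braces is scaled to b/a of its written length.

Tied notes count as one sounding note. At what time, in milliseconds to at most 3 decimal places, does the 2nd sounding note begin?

note 2 onset = 1b = 508.475ms

1. 0.0ms @ 0 + 508.475ms (1)
2. 508.475ms @ 1 + 508.475ms (1)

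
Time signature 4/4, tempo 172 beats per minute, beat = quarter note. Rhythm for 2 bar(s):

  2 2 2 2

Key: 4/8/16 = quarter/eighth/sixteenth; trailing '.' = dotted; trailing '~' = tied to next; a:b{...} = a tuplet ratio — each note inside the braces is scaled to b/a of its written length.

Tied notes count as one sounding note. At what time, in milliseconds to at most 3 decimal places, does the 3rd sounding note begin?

1. 0.0ms @ 0 + 697.674ms (2)
2. 697.674ms @ 2 + 697.674ms (2)
3. 1395.349ms @ 4 + 697.674ms (2)
4. 2093.023ms @ 6 + 697.674ms (2)

note 3 onset = 4b = 1395.349ms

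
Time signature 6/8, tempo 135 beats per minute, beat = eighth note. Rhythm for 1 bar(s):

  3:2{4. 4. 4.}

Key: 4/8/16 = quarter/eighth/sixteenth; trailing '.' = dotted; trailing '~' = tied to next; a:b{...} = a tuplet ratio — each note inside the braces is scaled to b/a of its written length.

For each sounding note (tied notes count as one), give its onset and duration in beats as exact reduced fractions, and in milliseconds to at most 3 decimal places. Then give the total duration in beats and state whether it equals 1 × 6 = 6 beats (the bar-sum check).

1) 0.0ms=0b +888.889ms=2b
2) 888.889ms=2b +888.889ms=2b
3) 1777.778ms=4b +888.889ms=2b
Σ=6b of 6 (135bpm 6/8) — PASS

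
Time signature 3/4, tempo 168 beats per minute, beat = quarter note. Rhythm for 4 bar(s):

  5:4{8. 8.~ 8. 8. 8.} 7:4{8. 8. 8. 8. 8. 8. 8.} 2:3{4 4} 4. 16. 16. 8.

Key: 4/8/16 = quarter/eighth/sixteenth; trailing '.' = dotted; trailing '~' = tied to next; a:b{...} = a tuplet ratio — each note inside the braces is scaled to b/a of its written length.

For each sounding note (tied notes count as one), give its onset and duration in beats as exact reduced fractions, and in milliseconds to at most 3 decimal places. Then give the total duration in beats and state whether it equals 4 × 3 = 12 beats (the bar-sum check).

1) 0.0ms=0b +214.286ms=3/5b
2) 214.286ms=3/5b +428.571ms=6/5b
3) 642.857ms=9/5b +214.286ms=3/5b
4) 857.143ms=12/5b +214.286ms=3/5b
5) 1071.429ms=3b +153.061ms=3/7b
6) 1224.49ms=24/7b +153.061ms=3/7b
7) 1377.551ms=27/7b +153.061ms=3/7b
8) 1530.612ms=30/7b +153.061ms=3/7b
9) 1683.673ms=33/7b +153.061ms=3/7b
10) 1836.735ms=36/7b +153.061ms=3/7b
11) 1989.796ms=39/7b +153.061ms=3/7b
12) 2142.857ms=6b +535.714ms=3/2b
13) 2678.571ms=15/2b +535.714ms=3/2b
14) 3214.286ms=9b +535.714ms=3/2b
15) 3750.0ms=21/2b +133.929ms=3/8b
16) 3883.929ms=87/8b +133.929ms=3/8b
17) 4017.857ms=45/4b +267.857ms=3/4b
Σ=12b of 12 (168bpm 3/4) — PASS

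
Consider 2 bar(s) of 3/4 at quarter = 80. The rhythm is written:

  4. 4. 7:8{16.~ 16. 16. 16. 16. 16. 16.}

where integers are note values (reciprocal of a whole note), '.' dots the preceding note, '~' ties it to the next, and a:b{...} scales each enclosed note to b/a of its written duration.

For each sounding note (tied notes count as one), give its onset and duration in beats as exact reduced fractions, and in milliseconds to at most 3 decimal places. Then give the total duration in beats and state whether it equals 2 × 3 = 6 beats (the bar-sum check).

1) 0.0ms=0b +1125.0ms=3/2b
2) 1125.0ms=3/2b +1125.0ms=3/2b
3) 2250.0ms=3b +642.857ms=6/7b
4) 2892.857ms=27/7b +321.429ms=3/7b
5) 3214.286ms=30/7b +321.429ms=3/7b
6) 3535.714ms=33/7b +321.429ms=3/7b
7) 3857.143ms=36/7b +321.429ms=3/7b
8) 4178.571ms=39/7b +321.429ms=3/7b
Σ=6b of 6 (80bpm 3/4) — PASS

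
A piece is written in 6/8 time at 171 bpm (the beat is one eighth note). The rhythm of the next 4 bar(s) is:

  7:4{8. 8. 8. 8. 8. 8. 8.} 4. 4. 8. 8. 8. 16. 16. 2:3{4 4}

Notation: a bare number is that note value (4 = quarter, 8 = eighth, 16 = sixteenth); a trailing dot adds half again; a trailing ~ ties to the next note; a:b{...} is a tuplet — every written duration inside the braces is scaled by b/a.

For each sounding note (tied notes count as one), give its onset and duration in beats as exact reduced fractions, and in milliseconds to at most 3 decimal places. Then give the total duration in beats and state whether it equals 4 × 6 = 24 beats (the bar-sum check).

1) 0.0ms=0b +300.752ms=6/7b
2) 300.752ms=6/7b +300.752ms=6/7b
3) 601.504ms=12/7b +300.752ms=6/7b
4) 902.256ms=18/7b +300.752ms=6/7b
5) 1203.008ms=24/7b +300.752ms=6/7b
6) 1503.759ms=30/7b +300.752ms=6/7b
7) 1804.511ms=36/7b +300.752ms=6/7b
8) 2105.263ms=6b +1052.632ms=3b
9) 3157.895ms=9b +1052.632ms=3b
10) 4210.526ms=12b +526.316ms=3/2b
11) 4736.842ms=27/2b +526.316ms=3/2b
12) 5263.158ms=15b +526.316ms=3/2b
13) 5789.474ms=33/2b +263.158ms=3/4b
14) 6052.632ms=69/4b +263.158ms=3/4b
15) 6315.789ms=18b +1052.632ms=3b
16) 7368.421ms=21b +1052.632ms=3b
Σ=24b of 24 (171bpm 6/8) — PASS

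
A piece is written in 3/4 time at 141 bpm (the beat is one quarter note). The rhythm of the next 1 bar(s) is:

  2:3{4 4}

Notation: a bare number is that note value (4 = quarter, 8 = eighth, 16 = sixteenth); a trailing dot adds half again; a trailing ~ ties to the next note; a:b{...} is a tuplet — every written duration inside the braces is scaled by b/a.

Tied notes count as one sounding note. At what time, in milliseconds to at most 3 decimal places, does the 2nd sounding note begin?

note 2 onset = 3/2b = 638.298ms

1. 0.0ms @ 0 + 638.298ms (3/2)
2. 638.298ms @ 3/2 + 638.298ms (3/2)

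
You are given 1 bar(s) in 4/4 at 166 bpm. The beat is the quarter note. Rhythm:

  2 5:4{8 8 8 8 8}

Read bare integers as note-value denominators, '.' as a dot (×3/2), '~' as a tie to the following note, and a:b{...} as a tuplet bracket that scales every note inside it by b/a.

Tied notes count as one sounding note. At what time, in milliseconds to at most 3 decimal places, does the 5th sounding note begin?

note 5 onset = 16/5b = 1156.627ms

1. 0.0ms @ 0 + 722.892ms (2)
2. 722.892ms @ 2 + 144.578ms (2/5)
3. 867.47ms @ 12/5 + 144.578ms (2/5)
4. 1012.048ms @ 14/5 + 144.578ms (2/5)
5. 1156.627ms @ 16/5 + 144.578ms (2/5)
6. 1301.205ms @ 18/5 + 144.578ms (2/5)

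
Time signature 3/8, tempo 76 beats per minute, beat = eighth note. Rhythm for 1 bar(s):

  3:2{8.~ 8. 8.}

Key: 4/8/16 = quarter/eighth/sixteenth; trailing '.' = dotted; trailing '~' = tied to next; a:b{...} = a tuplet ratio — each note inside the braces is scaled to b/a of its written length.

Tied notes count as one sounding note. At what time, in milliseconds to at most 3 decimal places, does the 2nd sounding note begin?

note 2 onset = 2b = 1578.947ms

1. 0.0ms @ 0 + 1578.947ms (2)
2. 1578.947ms @ 2 + 789.474ms (1)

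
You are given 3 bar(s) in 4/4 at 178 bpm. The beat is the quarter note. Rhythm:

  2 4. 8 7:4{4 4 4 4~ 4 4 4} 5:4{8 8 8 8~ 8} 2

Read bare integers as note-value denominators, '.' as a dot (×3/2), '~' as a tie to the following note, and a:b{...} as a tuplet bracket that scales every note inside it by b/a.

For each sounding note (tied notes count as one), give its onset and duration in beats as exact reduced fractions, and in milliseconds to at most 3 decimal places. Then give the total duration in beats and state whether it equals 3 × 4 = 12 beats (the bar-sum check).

1) 0.0ms=0b +674.157ms=2b
2) 674.157ms=2b +505.618ms=3/2b
3) 1179.775ms=7/2b +168.539ms=1/2b
4) 1348.315ms=4b +192.616ms=4/7b
5) 1540.931ms=32/7b +192.616ms=4/7b
6) 1733.547ms=36/7b +192.616ms=4/7b
7) 1926.164ms=40/7b +385.233ms=8/7b
8) 2311.396ms=48/7b +192.616ms=4/7b
9) 2504.013ms=52/7b +192.616ms=4/7b
10) 2696.629ms=8b +134.831ms=2/5b
11) 2831.461ms=42/5b +134.831ms=2/5b
12) 2966.292ms=44/5b +134.831ms=2/5b
13) 3101.124ms=46/5b +269.663ms=4/5b
14) 3370.787ms=10b +674.157ms=2b
Σ=12b of 12 (178bpm 4/4) — PASS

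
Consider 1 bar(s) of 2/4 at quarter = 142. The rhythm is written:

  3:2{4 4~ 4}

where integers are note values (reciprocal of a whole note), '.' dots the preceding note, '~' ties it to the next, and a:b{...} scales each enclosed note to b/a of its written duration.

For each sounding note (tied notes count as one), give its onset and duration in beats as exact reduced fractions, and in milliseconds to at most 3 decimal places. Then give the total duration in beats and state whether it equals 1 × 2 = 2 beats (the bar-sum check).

1) 0.0ms=0b +281.69ms=2/3b
2) 281.69ms=2/3b +563.38ms=4/3b
Σ=2b of 2 (142bpm 2/4) — PASS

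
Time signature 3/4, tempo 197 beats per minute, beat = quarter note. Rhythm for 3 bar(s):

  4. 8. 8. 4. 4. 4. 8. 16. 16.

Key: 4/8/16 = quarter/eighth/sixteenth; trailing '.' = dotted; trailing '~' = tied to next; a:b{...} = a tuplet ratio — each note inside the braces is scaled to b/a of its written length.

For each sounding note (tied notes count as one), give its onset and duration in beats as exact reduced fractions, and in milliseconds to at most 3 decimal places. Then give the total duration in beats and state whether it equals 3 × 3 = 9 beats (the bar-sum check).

1) 0.0ms=0b +456.853ms=3/2b
2) 456.853ms=3/2b +228.426ms=3/4b
3) 685.279ms=9/4b +228.426ms=3/4b
4) 913.706ms=3b +456.853ms=3/2b
5) 1370.558ms=9/2b +456.853ms=3/2b
6) 1827.411ms=6b +456.853ms=3/2b
7) 2284.264ms=15/2b +228.426ms=3/4b
8) 2512.69ms=33/4b +114.213ms=3/8b
9) 2626.904ms=69/8b +114.213ms=3/8b
Σ=9b of 9 (197bpm 3/4) — PASS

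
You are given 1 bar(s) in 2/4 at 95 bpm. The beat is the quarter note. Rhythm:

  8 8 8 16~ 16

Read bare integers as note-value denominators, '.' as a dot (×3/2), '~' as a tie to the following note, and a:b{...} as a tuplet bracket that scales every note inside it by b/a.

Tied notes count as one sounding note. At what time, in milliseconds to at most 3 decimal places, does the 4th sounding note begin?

note 4 onset = 3/2b = 947.368ms

1. 0.0ms @ 0 + 315.789ms (1/2)
2. 315.789ms @ 1/2 + 315.789ms (1/2)
3. 631.579ms @ 1 + 315.789ms (1/2)
4. 947.368ms @ 3/2 + 315.789ms (1/2)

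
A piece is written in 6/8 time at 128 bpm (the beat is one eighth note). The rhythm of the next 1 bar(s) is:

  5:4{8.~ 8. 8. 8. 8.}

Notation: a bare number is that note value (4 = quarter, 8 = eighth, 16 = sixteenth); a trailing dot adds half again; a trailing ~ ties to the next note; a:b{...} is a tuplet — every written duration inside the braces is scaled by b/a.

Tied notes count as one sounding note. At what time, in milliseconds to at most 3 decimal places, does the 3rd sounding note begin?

note 3 onset = 18/5b = 1687.5ms

1. 0.0ms @ 0 + 1125.0ms (12/5)
2. 1125.0ms @ 12/5 + 562.5ms (6/5)
3. 1687.5ms @ 18/5 + 562.5ms (6/5)
4. 2250.0ms @ 24/5 + 562.5ms (6/5)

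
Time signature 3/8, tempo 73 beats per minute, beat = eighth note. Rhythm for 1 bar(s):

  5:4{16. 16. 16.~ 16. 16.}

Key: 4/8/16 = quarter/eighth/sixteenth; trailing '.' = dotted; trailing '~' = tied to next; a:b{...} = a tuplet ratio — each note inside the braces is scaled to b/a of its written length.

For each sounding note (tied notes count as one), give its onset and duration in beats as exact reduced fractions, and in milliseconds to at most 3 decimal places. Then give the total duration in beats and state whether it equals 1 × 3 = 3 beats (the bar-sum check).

1) 0.0ms=0b +493.151ms=3/5b
2) 493.151ms=3/5b +493.151ms=3/5b
3) 986.301ms=6/5b +986.301ms=6/5b
4) 1972.603ms=12/5b +493.151ms=3/5b
Σ=3b of 3 (73bpm 3/8) — PASS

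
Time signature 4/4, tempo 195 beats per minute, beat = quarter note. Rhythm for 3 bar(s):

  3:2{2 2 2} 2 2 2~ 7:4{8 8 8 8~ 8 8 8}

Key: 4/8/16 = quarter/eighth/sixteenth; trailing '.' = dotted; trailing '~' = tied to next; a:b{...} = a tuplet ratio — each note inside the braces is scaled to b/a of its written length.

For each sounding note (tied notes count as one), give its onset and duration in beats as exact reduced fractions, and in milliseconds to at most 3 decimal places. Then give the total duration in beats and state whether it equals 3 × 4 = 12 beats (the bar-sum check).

1) 0.0ms=0b +410.256ms=4/3b
2) 410.256ms=4/3b +410.256ms=4/3b
3) 820.513ms=8/3b +410.256ms=4/3b
4) 1230.769ms=4b +615.385ms=2b
5) 1846.154ms=6b +615.385ms=2b
6) 2461.538ms=8b +703.297ms=16/7b
7) 3164.835ms=72/7b +87.912ms=2/7b
8) 3252.747ms=74/7b +87.912ms=2/7b
9) 3340.659ms=76/7b +175.824ms=4/7b
10) 3516.484ms=80/7b +87.912ms=2/7b
11) 3604.396ms=82/7b +87.912ms=2/7b
Σ=12b of 12 (195bpm 4/4) — PASS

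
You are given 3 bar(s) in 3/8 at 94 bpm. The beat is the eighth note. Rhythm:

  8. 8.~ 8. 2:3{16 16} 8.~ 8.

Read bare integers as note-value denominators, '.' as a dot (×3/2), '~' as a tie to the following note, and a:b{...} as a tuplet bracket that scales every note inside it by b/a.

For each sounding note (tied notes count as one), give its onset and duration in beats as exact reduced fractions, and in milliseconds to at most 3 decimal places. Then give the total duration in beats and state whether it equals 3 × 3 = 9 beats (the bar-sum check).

1) 0.0ms=0b +957.447ms=3/2b
2) 957.447ms=3/2b +1914.894ms=3b
3) 2872.34ms=9/2b +478.723ms=3/4b
4) 3351.064ms=21/4b +478.723ms=3/4b
5) 3829.787ms=6b +1914.894ms=3b
Σ=9b of 9 (94bpm 3/8) — PASS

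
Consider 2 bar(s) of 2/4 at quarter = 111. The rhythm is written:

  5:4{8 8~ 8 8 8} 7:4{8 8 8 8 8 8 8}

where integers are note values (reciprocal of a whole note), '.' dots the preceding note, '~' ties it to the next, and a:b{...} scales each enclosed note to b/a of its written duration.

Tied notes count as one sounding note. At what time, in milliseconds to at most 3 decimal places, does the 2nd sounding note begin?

note 2 onset = 2/5b = 216.216ms

1. 0.0ms @ 0 + 216.216ms (2/5)
2. 216.216ms @ 2/5 + 432.432ms (4/5)
3. 648.649ms @ 6/5 + 216.216ms (2/5)
4. 864.865ms @ 8/5 + 216.216ms (2/5)
5. 1081.081ms @ 2 + 154.44ms (2/7)
6. 1235.521ms @ 16/7 + 154.44ms (2/7)
7. 1389.961ms @ 18/7 + 154.44ms (2/7)
8. 1544.402ms @ 20/7 + 154.44ms (2/7)
9. 1698.842ms @ 22/7 + 154.44ms (2/7)
10. 1853.282ms @ 24/7 + 154.44ms (2/7)
11. 2007.722ms @ 26/7 + 154.44ms (2/7)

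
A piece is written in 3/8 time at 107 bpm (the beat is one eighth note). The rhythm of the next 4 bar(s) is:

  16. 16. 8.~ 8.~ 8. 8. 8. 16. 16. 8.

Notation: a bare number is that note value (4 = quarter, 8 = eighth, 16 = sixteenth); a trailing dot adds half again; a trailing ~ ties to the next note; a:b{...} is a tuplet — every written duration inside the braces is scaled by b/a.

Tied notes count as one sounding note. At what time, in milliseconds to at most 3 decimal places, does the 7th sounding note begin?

note 7 onset = 39/4b = 5467.29ms

1. 0.0ms @ 0 + 420.561ms (3/4)
2. 420.561ms @ 3/4 + 420.561ms (3/4)
3. 841.121ms @ 3/2 + 2523.364ms (9/2)
4. 3364.486ms @ 6 + 841.121ms (3/2)
5. 4205.607ms @ 15/2 + 841.121ms (3/2)
6. 5046.729ms @ 9 + 420.561ms (3/4)
7. 5467.29ms @ 39/4 + 420.561ms (3/4)
8. 5887.85ms @ 21/2 + 841.121ms (3/2)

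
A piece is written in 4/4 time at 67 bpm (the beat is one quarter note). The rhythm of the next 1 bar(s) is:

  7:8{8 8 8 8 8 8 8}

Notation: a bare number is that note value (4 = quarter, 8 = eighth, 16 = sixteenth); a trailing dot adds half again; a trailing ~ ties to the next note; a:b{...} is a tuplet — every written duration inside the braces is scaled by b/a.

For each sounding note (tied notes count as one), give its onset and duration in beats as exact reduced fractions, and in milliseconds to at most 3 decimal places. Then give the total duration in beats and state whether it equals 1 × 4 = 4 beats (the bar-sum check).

1) 0.0ms=0b +511.727ms=4/7b
2) 511.727ms=4/7b +511.727ms=4/7b
3) 1023.454ms=8/7b +511.727ms=4/7b
4) 1535.181ms=12/7b +511.727ms=4/7b
5) 2046.908ms=16/7b +511.727ms=4/7b
6) 2558.635ms=20/7b +511.727ms=4/7b
7) 3070.362ms=24/7b +511.727ms=4/7b
Σ=4b of 4 (67bpm 4/4) — PASS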